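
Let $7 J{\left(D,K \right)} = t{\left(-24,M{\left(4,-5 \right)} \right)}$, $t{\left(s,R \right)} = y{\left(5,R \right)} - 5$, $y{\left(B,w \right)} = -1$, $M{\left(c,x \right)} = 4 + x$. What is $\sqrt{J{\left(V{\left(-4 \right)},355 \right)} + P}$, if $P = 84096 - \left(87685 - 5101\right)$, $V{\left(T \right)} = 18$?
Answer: $\frac{\sqrt{74046}}{7} \approx 38.873$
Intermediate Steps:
$t{\left(s,R \right)} = -6$ ($t{\left(s,R \right)} = -1 - 5 = -6$)
$J{\left(D,K \right)} = - \frac{6}{7}$ ($J{\left(D,K \right)} = \frac{1}{7} \left(-6\right) = - \frac{6}{7}$)
$P = 1512$ ($P = 84096 - 82584 = 1512$)
$\sqrt{J{\left(V{\left(-4 \right)},355 \right)} + P} = \sqrt{- \frac{6}{7} + 1512} = \sqrt{\frac{10578}{7}} = \frac{\sqrt{74046}}{7}$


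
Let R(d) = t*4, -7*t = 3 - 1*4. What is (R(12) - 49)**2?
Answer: 114921/49 ≈ 2345.3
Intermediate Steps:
t = 1/7 (t = -(3 - 1*4)/7 = -(3 - 4)/7 = -1/7*(-1) = 1/7 ≈ 0.14286)
R(d) = 4/7 (R(d) = (1/7)*4 = 4/7)
(R(12) - 49)**2 = (4/7 - 49)**2 = (-339/7)**2 = 114921/49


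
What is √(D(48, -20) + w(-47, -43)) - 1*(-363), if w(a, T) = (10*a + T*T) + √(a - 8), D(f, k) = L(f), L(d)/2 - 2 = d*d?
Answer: 363 + √(5991 + I*√55) ≈ 440.4 + 0.047907*I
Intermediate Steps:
L(d) = 4 + 2*d² (L(d) = 4 + 2*(d*d) = 4 + 2*d²)
D(f, k) = 4 + 2*f²
w(a, T) = T² + √(-8 + a) + 10*a (w(a, T) = (10*a + T²) + √(-8 + a) = (T² + 10*a) + √(-8 + a) = T² + √(-8 + a) + 10*a)
√(D(48, -20) + w(-47, -43)) - 1*(-363) = √((4 + 2*48²) + ((-43)² + √(-8 - 47) + 10*(-47))) - 1*(-363) = √((4 + 2*2304) + (1849 + √(-55) - 470)) + 363 = √((4 + 4608) + (1849 + I*√55 - 470)) + 363 = √(4612 + (1379 + I*√55)) + 363 = √(5991 + I*√55) + 363 = 363 + √(5991 + I*√55)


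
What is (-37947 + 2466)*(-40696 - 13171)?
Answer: 1911255027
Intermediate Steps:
(-37947 + 2466)*(-40696 - 13171) = -35481*(-53867) = 1911255027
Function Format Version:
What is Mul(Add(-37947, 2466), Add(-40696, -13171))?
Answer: 1911255027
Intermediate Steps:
Mul(Add(-37947, 2466), Add(-40696, -13171)) = Mul(-35481, -53867) = 1911255027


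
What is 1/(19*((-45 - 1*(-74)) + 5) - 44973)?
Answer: -1/44327 ≈ -2.2560e-5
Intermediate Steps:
1/(19*((-45 - 1*(-74)) + 5) - 44973) = 1/(19*((-45 + 74) + 5) - 44973) = 1/(19*(29 + 5) - 44973) = 1/(19*34 - 44973) = 1/(646 - 44973) = 1/(-44327) = -1/44327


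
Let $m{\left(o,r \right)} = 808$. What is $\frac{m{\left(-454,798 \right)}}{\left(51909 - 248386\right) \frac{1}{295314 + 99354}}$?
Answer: $- \frac{318891744}{196477} \approx -1623.0$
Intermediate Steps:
$\frac{m{\left(-454,798 \right)}}{\left(51909 - 248386\right) \frac{1}{295314 + 99354}} = \frac{808}{\left(51909 - 248386\right) \frac{1}{295314 + 99354}} = \frac{808}{\left(-196477\right) \frac{1}{394668}} = \frac{808}{- \frac{196477}{394668}} = 808 \left(- \frac{394668}{196477}\right) = - \frac{318891744}{196477}$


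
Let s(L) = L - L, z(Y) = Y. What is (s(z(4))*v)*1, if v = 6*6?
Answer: 0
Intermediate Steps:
s(L) = 0
v = 36
(s(z(4))*v)*1 = (0*36)*1 = 0*1 = 0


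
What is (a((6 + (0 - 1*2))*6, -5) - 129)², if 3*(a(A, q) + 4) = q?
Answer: 163216/9 ≈ 18135.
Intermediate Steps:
a(A, q) = -4 + q/3
(a((6 + (0 - 1*2))*6, -5) - 129)² = ((-4 + (⅓)*(-5)) - 129)² = ((-4 - 5/3) - 129)² = (-17/3 - 129)² = (-404/3)² = 163216/9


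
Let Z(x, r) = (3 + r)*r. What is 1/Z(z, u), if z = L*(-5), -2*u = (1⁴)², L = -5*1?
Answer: -⅘ ≈ -0.80000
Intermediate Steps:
L = -5
u = -½ (u = -(1⁴)²/2 = -½*1² = -½*1 = -½ ≈ -0.50000)
z = 25 (z = -5*(-5) = 25)
Z(x, r) = r*(3 + r)
1/Z(z, u) = 1/(-(3 - ½)/2) = 1/(-½*5/2) = 1/(-5/4) = -⅘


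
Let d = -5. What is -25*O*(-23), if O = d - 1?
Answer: -3450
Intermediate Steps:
O = -6 (O = -5 - 1 = -6)
-25*O*(-23) = -25*(-6)*(-23) = 150*(-23) = -3450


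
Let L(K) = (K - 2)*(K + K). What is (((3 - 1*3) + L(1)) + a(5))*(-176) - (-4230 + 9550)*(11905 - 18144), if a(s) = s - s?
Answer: 33191832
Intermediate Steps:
a(s) = 0
L(K) = 2*K*(-2 + K) (L(K) = (-2 + K)*(2*K) = 2*K*(-2 + K))
(((3 - 1*3) + L(1)) + a(5))*(-176) - (-4230 + 9550)*(11905 - 18144) = (((3 - 1*3) + 2*1*(-2 + 1)) + 0)*(-176) - (-4230 + 9550)*(11905 - 18144) = (((3 - 3) + 2*1*(-1)) + 0)*(-176) - 5320*(-6239) = ((0 - 2) + 0)*(-176) - 1*(-33191480) = (-2 + 0)*(-176) + 33191480 = -2*(-176) + 33191480 = 352 + 33191480 = 33191832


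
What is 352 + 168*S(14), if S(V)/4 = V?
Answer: 9760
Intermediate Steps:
S(V) = 4*V
352 + 168*S(14) = 352 + 168*(4*14) = 352 + 168*56 = 352 + 9408 = 9760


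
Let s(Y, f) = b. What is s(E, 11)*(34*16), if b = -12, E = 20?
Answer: -6528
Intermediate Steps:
s(Y, f) = -12
s(E, 11)*(34*16) = -408*16 = -12*544 = -6528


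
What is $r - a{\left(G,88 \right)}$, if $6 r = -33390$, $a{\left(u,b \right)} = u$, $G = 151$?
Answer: $-5716$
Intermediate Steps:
$r = -5565$ ($r = \frac{1}{6} \left(-33390\right) = -5565$)
$r - a{\left(G,88 \right)} = -5565 - 151 = -5716$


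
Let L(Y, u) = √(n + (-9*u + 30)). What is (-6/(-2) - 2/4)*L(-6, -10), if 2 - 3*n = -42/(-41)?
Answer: 50*√4551/123 ≈ 27.423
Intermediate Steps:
n = 40/123 (n = ⅔ - (-14)/(-41) = ⅔ - (-14)*(-1)/41 = ⅔ - ⅓*42/41 = ⅔ - 14/41 = 40/123 ≈ 0.32520)
L(Y, u) = √(3730/123 - 9*u) (L(Y, u) = √(40/123 + (-9*u + 30)) = √(40/123 + (30 - 9*u)) = √(3730/123 - 9*u))
(-6/(-2) - 2/4)*L(-6, -10) = (-6/(-2) - 2/4)*(√(458790 - 136161*(-10))/123) = (-6*(-½) - 2*¼)*(√(458790 + 1361610)/123) = (3 - ½)*(√1820400/123) = 5*((20*√4551)/123)/2 = 5*(20*√4551/123)/2 = 50*√4551/123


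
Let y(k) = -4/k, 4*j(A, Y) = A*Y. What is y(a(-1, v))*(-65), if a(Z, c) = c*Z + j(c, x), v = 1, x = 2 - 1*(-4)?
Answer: 520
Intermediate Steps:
x = 6 (x = 2 + 4 = 6)
j(A, Y) = A*Y/4 (j(A, Y) = (A*Y)/4 = A*Y/4)
a(Z, c) = 3*c/2 + Z*c (a(Z, c) = c*Z + (¼)*c*6 = Z*c + 3*c/2 = 3*c/2 + Z*c)
y(a(-1, v))*(-65) = -4*2/(3 + 2*(-1))*(-65) = -4*2/(3 - 2)*(-65) = -4/((½)*1*1)*(-65) = -4/½*(-65) = -4*2*(-65) = -8*(-65) = 520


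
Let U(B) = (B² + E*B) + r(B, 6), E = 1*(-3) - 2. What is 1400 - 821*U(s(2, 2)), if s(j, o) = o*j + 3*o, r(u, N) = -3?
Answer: -37187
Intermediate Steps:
E = -5 (E = -3 - 2 = -5)
s(j, o) = 3*o + j*o (s(j, o) = j*o + 3*o = 3*o + j*o)
U(B) = -3 + B² - 5*B (U(B) = (B² - 5*B) - 3 = -3 + B² - 5*B)
1400 - 821*U(s(2, 2)) = 1400 - 821*(-3 + (2*(3 + 2))² - 10*(3 + 2)) = 1400 - 821*(-3 + (2*5)² - 10*5) = 1400 - 821*(-3 + 10² - 5*10) = 1400 - 821*(-3 + 100 - 50) = 1400 - 821*47 = 1400 - 38587 = -37187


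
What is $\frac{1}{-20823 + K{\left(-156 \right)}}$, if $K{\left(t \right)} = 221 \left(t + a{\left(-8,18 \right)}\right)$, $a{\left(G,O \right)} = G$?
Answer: $- \frac{1}{57067} \approx -1.7523 \cdot 10^{-5}$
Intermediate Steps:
$K{\left(t \right)} = -1768 + 221 t$ ($K{\left(t \right)} = 221 \left(t - 8\right) = 221 \left(-8 + t\right) = -1768 + 221 t$)
$\frac{1}{-20823 + K{\left(-156 \right)}} = \frac{1}{-20823 + \left(-1768 + 221 \left(-156\right)\right)} = \frac{1}{-20823 - 36244} = \frac{1}{-57067} = - \frac{1}{57067}$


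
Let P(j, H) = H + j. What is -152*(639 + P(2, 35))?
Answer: -102752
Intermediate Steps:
-152*(639 + P(2, 35)) = -152*(639 + (35 + 2)) = -152*(639 + 37) = -152*676 = -102752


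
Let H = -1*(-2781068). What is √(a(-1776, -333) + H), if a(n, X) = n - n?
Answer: 2*√695267 ≈ 1667.7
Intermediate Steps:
a(n, X) = 0
H = 2781068
√(a(-1776, -333) + H) = √(0 + 2781068) = √2781068 = 2*√695267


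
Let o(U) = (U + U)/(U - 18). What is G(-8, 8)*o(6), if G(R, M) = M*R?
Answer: 64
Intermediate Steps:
o(U) = 2*U/(-18 + U) (o(U) = (2*U)/(-18 + U) = 2*U/(-18 + U))
G(-8, 8)*o(6) = (8*(-8))*(2*6/(-18 + 6)) = -128*6/(-12) = -128*6*(-1)/12 = -64*(-1) = 64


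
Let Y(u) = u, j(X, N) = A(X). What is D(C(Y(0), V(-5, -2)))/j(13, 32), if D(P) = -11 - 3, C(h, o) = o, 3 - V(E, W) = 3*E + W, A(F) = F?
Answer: -14/13 ≈ -1.0769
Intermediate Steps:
j(X, N) = X
V(E, W) = 3 - W - 3*E (V(E, W) = 3 - (3*E + W) = 3 - (W + 3*E) = 3 + (-W - 3*E) = 3 - W - 3*E)
D(P) = -14
D(C(Y(0), V(-5, -2)))/j(13, 32) = -14/13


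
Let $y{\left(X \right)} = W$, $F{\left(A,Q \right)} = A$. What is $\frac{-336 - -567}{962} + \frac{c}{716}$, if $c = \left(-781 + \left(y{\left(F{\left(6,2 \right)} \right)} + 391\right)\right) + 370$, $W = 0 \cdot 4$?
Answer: $\frac{36539}{172198} \approx 0.21219$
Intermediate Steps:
$W = 0$
$y{\left(X \right)} = 0$
$c = -20$ ($c = \left(-781 + \left(0 + 391\right)\right) + 370 = \left(-781 + 391\right) + 370 = -390 + 370 = -20$)
$\frac{-336 - -567}{962} + \frac{c}{716} = \frac{-336 - -567}{962} - \frac{20}{716} = \left(-336 + 567\right) \frac{1}{962} - \frac{5}{179} = 231 \cdot \frac{1}{962} - \frac{5}{179} = \frac{231}{962} - \frac{5}{179} = \frac{36539}{172198}$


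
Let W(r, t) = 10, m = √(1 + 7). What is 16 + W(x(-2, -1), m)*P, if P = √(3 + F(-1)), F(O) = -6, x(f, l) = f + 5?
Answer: 16 + 10*I*√3 ≈ 16.0 + 17.32*I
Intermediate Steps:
x(f, l) = 5 + f
m = 2*√2 (m = √8 = 2*√2 ≈ 2.8284)
P = I*√3 (P = √(3 - 6) = √(-3) = I*√3 ≈ 1.732*I)
16 + W(x(-2, -1), m)*P = 16 + 10*(I*√3) = 16 + 10*I*√3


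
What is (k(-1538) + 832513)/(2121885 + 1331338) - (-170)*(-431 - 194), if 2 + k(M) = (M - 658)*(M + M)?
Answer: -366897356343/3453223 ≈ -1.0625e+5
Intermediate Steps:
k(M) = -2 + 2*M*(-658 + M) (k(M) = -2 + (M - 658)*(M + M) = -2 + (-658 + M)*(2*M) = -2 + 2*M*(-658 + M))
(k(-1538) + 832513)/(2121885 + 1331338) - (-170)*(-431 - 194) = ((-2 - 1316*(-1538) + 2*(-1538)²) + 832513)/(2121885 + 1331338) - (-170)*(-431 - 194) = ((-2 + 2024008 + 2*2365444) + 832513)/3453223 - (-170)*(-625) = ((-2 + 2024008 + 4730888) + 832513)*(1/3453223) - 1*106250 = (6754894 + 832513)*(1/3453223) - 106250 = 7587407*(1/3453223) - 106250 = 7587407/3453223 - 106250 = -366897356343/3453223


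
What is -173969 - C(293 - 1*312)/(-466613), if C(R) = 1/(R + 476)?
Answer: -37097522027628/213242141 ≈ -1.7397e+5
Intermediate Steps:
C(R) = 1/(476 + R)
-173969 - C(293 - 1*312)/(-466613) = -173969 - 1/((476 + (293 - 1*312))*(-466613)) = -173969 - (-1)/((476 + (293 - 312))*466613) = -173969 - (-1)/((476 - 19)*466613) = -173969 - (-1)/(457*466613) = -173969 - 1*(-1/213242141) = -173969 + 1/213242141 = -37097522027628/213242141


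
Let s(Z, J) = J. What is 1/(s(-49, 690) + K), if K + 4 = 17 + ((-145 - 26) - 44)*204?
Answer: -1/43157 ≈ -2.3171e-5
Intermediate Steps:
K = -43847 (K = -4 + (17 + ((-145 - 26) - 44)*204) = -4 + (17 + (-171 - 44)*204) = -4 + (17 - 215*204) = -4 + (17 - 43860) = -4 - 43843 = -43847)
1/(s(-49, 690) + K) = 1/(690 - 43847) = 1/(-43157) = -1/43157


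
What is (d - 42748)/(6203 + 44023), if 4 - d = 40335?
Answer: -27693/16742 ≈ -1.6541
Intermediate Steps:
d = -40331 (d = 4 - 1*40335 = 4 - 40335 = -40331)
(d - 42748)/(6203 + 44023) = (-40331 - 42748)/(6203 + 44023) = -83079/50226 = -83079*1/50226 = -27693/16742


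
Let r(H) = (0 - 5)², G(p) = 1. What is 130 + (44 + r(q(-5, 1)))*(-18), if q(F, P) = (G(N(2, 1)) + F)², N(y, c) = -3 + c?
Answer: -1112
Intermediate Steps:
q(F, P) = (1 + F)²
r(H) = 25 (r(H) = (-5)² = 25)
130 + (44 + r(q(-5, 1)))*(-18) = 130 + (44 + 25)*(-18) = 130 + 69*(-18) = 130 - 1242 = -1112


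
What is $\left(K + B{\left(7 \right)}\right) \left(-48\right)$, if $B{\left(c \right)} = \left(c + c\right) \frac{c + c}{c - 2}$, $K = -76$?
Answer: $\frac{8832}{5} \approx 1766.4$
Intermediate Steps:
$B{\left(c \right)} = \frac{4 c^{2}}{-2 + c}$ ($B{\left(c \right)} = 2 c \frac{2 c}{-2 + c} = \frac{4 c^{2}}{-2 + c}$)
$\left(K + B{\left(7 \right)}\right) \left(-48\right) = \left(-76 + \frac{4 \cdot 7^{2}}{-2 + 7}\right) \left(-48\right) = \left(-76 + 4 \cdot 49 \cdot \frac{1}{5}\right) \left(-48\right) = \left(-76 + \frac{196}{5}\right) \left(-48\right) = \left(- \frac{184}{5}\right) \left(-48\right) = \frac{8832}{5}$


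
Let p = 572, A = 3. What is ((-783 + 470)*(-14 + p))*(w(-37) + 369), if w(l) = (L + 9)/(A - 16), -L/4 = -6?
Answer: -832051656/13 ≈ -6.4004e+7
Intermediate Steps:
L = 24 (L = -4*(-6) = 24)
w(l) = -33/13 (w(l) = (24 + 9)/(3 - 16) = 33/(-13) = 33*(-1/13) = -33/13)
((-783 + 470)*(-14 + p))*(w(-37) + 369) = ((-783 + 470)*(-14 + 572))*(-33/13 + 369) = -313*558*(4764/13) = -174654*4764/13 = -832051656/13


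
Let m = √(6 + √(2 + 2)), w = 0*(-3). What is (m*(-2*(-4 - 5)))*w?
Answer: 0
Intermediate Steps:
w = 0
m = 2*√2 (m = √(6 + √4) = √(6 + 2) = √8 = 2*√2 ≈ 2.8284)
(m*(-2*(-4 - 5)))*w = ((2*√2)*(-2*(-4 - 5)))*0 = ((2*√2)*(-2*(-9)))*0 = ((2*√2)*18)*0 = (36*√2)*0 = 0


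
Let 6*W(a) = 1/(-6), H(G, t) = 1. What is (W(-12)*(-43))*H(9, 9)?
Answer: 43/36 ≈ 1.1944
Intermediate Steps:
W(a) = -1/36 (W(a) = (⅙)/(-6) = (⅙)*(-⅙) = -1/36)
(W(-12)*(-43))*H(9, 9) = -1/36*(-43)*1 = (43/36)*1 = 43/36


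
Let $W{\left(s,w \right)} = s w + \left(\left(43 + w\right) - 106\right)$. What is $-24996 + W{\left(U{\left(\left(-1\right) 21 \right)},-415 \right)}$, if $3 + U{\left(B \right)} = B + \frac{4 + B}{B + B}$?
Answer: $- \frac{658643}{42} \approx -15682.0$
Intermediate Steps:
$U{\left(B \right)} = -3 + B + \frac{4 + B}{2 B}$ ($U{\left(B \right)} = -3 + \left(B + \frac{4 + B}{B + B}\right) = -3 + \left(B + \frac{4 + B}{2 B}\right) = -3 + B + \frac{4 + B}{2 B}$)
$W{\left(s,w \right)} = -63 + w + s w$ ($W{\left(s,w \right)} = s w + \left(-63 + w\right) = -63 + w + s w$)
$-24996 + W{\left(U{\left(\left(-1\right) 21 \right)},-415 \right)} = -24996 - \left(478 - \left(- \frac{5}{2} - 21 + \frac{2}{\left(-1\right) 21}\right) \left(-415\right)\right) = -24996 - \left(478 - \left(- \frac{5}{2} - 21 + \frac{2}{-21}\right) \left(-415\right)\right) = -24996 - \left(478 - \left(- \frac{5}{2} - 21 + 2 \left(- \frac{1}{21}\right)\right) \left(-415\right)\right) = -24996 - \left(478 - \left(- \frac{5}{2} - 21 - \frac{2}{21}\right) \left(-415\right)\right) = -24996 - - \frac{391189}{42} = -24996 + \frac{391189}{42} = - \frac{658643}{42}$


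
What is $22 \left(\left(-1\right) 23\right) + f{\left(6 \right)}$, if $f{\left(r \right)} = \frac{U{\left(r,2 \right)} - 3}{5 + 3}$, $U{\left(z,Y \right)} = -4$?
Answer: $- \frac{4055}{8} \approx -506.88$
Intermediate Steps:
$f{\left(r \right)} = - \frac{7}{8}$ ($f{\left(r \right)} = \frac{-4 - 3}{5 + 3} = - \frac{7}{8}$)
$22 \left(\left(-1\right) 23\right) + f{\left(6 \right)} = 22 \left(\left(-1\right) 23\right) - \frac{7}{8} = 22 \left(-23\right) - \frac{7}{8} = -506 - \frac{7}{8} = - \frac{4055}{8}$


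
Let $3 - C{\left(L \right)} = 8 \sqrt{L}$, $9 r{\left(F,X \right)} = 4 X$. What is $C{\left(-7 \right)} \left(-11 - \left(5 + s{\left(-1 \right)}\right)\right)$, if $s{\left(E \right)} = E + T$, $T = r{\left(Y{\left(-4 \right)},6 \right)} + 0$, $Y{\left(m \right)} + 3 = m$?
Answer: $-53 + \frac{424 i \sqrt{7}}{3} \approx -53.0 + 373.93 i$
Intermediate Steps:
$Y{\left(m \right)} = -3 + m$
$r{\left(F,X \right)} = \frac{4 X}{9}$
$C{\left(L \right)} = 3 - 8 \sqrt{L}$
$T = \frac{8}{3}$ ($T = \frac{4}{9} \cdot 6 + 0 = \frac{8}{3} + 0 = \frac{8}{3} \approx 2.6667$)
$s{\left(E \right)} = \frac{8}{3} + E$ ($s{\left(E \right)} = E + \frac{8}{3} = \frac{8}{3} + E$)
$C{\left(-7 \right)} \left(-11 - \left(5 + s{\left(-1 \right)}\right)\right) = \left(3 - 8 \sqrt{-7}\right) \left(-11 - \frac{20}{3}\right) = \left(3 - 8 i \sqrt{7}\right) \left(-11 - \frac{20}{3}\right) = \left(3 - 8 i \sqrt{7}\right) \left(- \frac{53}{3}\right) = -53 + \frac{424 i \sqrt{7}}{3}$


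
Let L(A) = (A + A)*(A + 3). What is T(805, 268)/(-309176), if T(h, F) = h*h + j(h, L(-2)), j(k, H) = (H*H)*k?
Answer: -94415/44168 ≈ -2.1376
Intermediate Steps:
L(A) = 2*A*(3 + A) (L(A) = (2*A)*(3 + A) = 2*A*(3 + A))
j(k, H) = k*H**2 (j(k, H) = H**2*k = k*H**2)
T(h, F) = h**2 + 16*h (T(h, F) = h*h + h*(2*(-2)*(3 - 2))**2 = h**2 + h*(2*(-2)*1)**2 = h**2 + h*(-4)**2 = h**2 + h*16 = h**2 + 16*h)
T(805, 268)/(-309176) = (805*(16 + 805))/(-309176) = (805*821)*(-1/309176) = 660905*(-1/309176) = -94415/44168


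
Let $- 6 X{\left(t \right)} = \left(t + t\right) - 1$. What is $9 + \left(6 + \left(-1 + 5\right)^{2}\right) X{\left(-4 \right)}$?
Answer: $42$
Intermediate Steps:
$X{\left(t \right)} = \frac{1}{6} - \frac{t}{3}$ ($X{\left(t \right)} = - \frac{\left(t + t\right) - 1}{6} = - \frac{2 t - 1}{6} = - \frac{-1 + 2 t}{6} = \frac{1}{6} - \frac{t}{3}$)
$9 + \left(6 + \left(-1 + 5\right)^{2}\right) X{\left(-4 \right)} = 9 + \left(6 + \left(-1 + 5\right)^{2}\right) \left(\frac{1}{6} - - \frac{4}{3}\right) = 9 + \left(6 + 4^{2}\right) \left(\frac{1}{6} + \frac{4}{3}\right) = 9 + \left(6 + 16\right) \frac{3}{2} = 9 + 22 \cdot \frac{3}{2} = 9 + 33 = 42$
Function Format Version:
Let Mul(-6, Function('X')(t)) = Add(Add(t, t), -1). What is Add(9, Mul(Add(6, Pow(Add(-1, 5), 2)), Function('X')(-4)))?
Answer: 42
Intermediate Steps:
Function('X')(t) = Add(Rational(1, 6), Mul(Rational(-1, 3), t)) (Function('X')(t) = Mul(Rational(-1, 6), Add(Add(t, t), -1)) = Mul(Rational(-1, 6), Add(Mul(2, t), -1)) = Mul(Rational(-1, 6), Add(-1, Mul(2, t))) = Add(Rational(1, 6), Mul(Rational(-1, 3), t)))
Add(9, Mul(Add(6, Pow(Add(-1, 5), 2)), Function('X')(-4))) = Add(9, Mul(Add(6, Pow(Add(-1, 5), 2)), Add(Rational(1, 6), Mul(Rational(-1, 3), -4)))) = Add(9, Mul(Add(6, Pow(4, 2)), Add(Rational(1, 6), Rational(4, 3)))) = Add(9, Mul(Add(6, 16), Rational(3, 2))) = Add(9, Mul(22, Rational(3, 2))) = Add(9, 33) = 42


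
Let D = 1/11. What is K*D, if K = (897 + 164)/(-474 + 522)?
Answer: 1061/528 ≈ 2.0095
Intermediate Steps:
K = 1061/48 ≈ 22.104
D = 1/11 ≈ 0.090909
K*D = (1061/48)*(1/11) = 1061/528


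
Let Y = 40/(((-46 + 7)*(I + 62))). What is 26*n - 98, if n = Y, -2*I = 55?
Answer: -20446/207 ≈ -98.773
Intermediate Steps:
I = -55/2 (I = -1/2*55 = -55/2 ≈ -27.500)
Y = -80/2691 (Y = 40/(((-46 + 7)*(-55/2 + 62))) = 40/((-39*69/2)) = 40/(-2691/2) = 40*(-2/2691) = -80/2691 ≈ -0.029729)
n = -80/2691 ≈ -0.029729
26*n - 98 = 26*(-80/2691) - 98 = -160/207 - 98 = -20446/207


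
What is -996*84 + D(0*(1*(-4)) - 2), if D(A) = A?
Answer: -83666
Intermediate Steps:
-996*84 + D(0*(1*(-4)) - 2) = -996*84 + (0*(1*(-4)) - 2) = -83664 + (0*(-4) - 2) = -83664 + (0 - 2) = -83664 - 2 = -83666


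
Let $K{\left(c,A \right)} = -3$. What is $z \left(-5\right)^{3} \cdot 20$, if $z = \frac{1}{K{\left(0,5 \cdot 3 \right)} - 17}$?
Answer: $125$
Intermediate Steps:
$z = - \frac{1}{20}$ ($z = \frac{1}{-3 - 17} = \frac{1}{-20} = - \frac{1}{20} \approx -0.05$)
$z \left(-5\right)^{3} \cdot 20 = - \frac{\left(-5\right)^{3}}{20} \cdot 20 = \left(- \frac{1}{20}\right) \left(-125\right) 20 = \frac{25}{4} \cdot 20 = 125$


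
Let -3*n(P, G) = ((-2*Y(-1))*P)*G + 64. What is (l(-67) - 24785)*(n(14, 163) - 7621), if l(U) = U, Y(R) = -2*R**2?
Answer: 265543620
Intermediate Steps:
n(P, G) = -64/3 - 4*G*P/3 (n(P, G) = -(((-(-4)*(-1)**2)*P)*G + 64)/3 = -(((-(-4))*P)*G + 64)/3 = -(((-2*(-2))*P)*G + 64)/3 = -((4*P)*G + 64)/3 = -(4*G*P + 64)/3 = -(64 + 4*G*P)/3 = -64/3 - 4*G*P/3)
(l(-67) - 24785)*(n(14, 163) - 7621) = (-67 - 24785)*((-64/3 - 4/3*163*14) - 7621) = -24852*((-64/3 - 9128/3) - 7621) = -24852*(-3064 - 7621) = -24852*(-10685) = 265543620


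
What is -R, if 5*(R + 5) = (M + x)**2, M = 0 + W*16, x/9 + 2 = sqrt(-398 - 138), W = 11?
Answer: 18477/5 - 5688*I*sqrt(134)/5 ≈ 3695.4 - 13169.0*I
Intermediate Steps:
x = -18 + 18*I*sqrt(134) (x = -18 + 9*sqrt(-398 - 138) = -18 + 9*sqrt(-536) = -18 + 9*(2*I*sqrt(134)) = -18 + 18*I*sqrt(134) ≈ -18.0 + 208.36*I)
M = 176 (M = 0 + 11*16 = 0 + 176 = 176)
R = -5 + (158 + 18*I*sqrt(134))**2/5 (R = -5 + (176 + (-18 + 18*I*sqrt(134)))**2/5 = -5 + (158 + 18*I*sqrt(134))**2/5 ≈ -3695.4 + 13169.0*I)
-R = -(-18477/5 + 5688*I*sqrt(134)/5) = 18477/5 - 5688*I*sqrt(134)/5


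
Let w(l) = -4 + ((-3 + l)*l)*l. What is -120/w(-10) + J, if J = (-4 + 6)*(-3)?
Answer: -963/163 ≈ -5.9080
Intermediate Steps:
w(l) = -4 + l**2*(-3 + l) (w(l) = -4 + (l*(-3 + l))*l = -4 + l**2*(-3 + l))
J = -6 (J = 2*(-3) = -6)
-120/w(-10) + J = -120/(-4 + (-10)**3 - 3*(-10)**2) - 6 = -120/(-4 - 1000 - 3*100) - 6 = -120/(-4 - 1000 - 300) - 6 = -120/(-1304) - 6 = -1/1304*(-120) - 6 = 15/163 - 6 = -963/163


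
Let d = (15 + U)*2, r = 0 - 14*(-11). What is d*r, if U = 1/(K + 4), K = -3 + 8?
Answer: 41888/9 ≈ 4654.2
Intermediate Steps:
K = 5
U = 1/9 (U = 1/(5 + 4) = 1/9 ≈ 0.11111)
r = 154 (r = 0 + 154 = 154)
d = 272/9 (d = (15 + 1/9)*2 = (136/9)*2 = 272/9 ≈ 30.222)
d*r = (272/9)*154 = 41888/9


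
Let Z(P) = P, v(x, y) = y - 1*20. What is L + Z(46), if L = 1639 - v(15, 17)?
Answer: 1688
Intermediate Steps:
v(x, y) = -20 + y (v(x, y) = y - 20 = -20 + y)
L = 1642 (L = 1639 - (-20 + 17) = 1639 - 1*(-3) = 1639 + 3 = 1642)
L + Z(46) = 1642 + 46 = 1688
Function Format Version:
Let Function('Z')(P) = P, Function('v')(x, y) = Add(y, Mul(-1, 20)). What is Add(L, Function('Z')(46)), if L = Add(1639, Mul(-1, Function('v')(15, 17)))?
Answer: 1688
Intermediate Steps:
Function('v')(x, y) = Add(-20, y) (Function('v')(x, y) = Add(y, -20) = Add(-20, y))
L = 1642 (L = Add(1639, Mul(-1, Add(-20, 17))) = Add(1639, Mul(-1, -3)) = Add(1639, 3) = 1642)
Add(L, Function('Z')(46)) = Add(1642, 46) = 1688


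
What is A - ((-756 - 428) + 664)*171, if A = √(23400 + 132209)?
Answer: 88920 + √155609 ≈ 89315.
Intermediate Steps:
A = √155609 ≈ 394.47
A - ((-756 - 428) + 664)*171 = √155609 - ((-756 - 428) + 664)*171 = √155609 - (-1184 + 664)*171 = √155609 - (-520)*171 = √155609 - 1*(-88920) = √155609 + 88920 = 88920 + √155609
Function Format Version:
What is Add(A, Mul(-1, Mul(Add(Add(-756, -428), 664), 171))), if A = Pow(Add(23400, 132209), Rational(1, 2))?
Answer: Add(88920, Pow(155609, Rational(1, 2))) ≈ 89315.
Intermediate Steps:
A = Pow(155609, Rational(1, 2)) ≈ 394.47
Add(A, Mul(-1, Mul(Add(Add(-756, -428), 664), 171))) = Add(Pow(155609, Rational(1, 2)), Mul(-1, Mul(Add(Add(-756, -428), 664), 171))) = Add(Pow(155609, Rational(1, 2)), Mul(-1, Mul(Add(-1184, 664), 171))) = Add(Pow(155609, Rational(1, 2)), Mul(-1, Mul(-520, 171))) = Add(Pow(155609, Rational(1, 2)), Mul(-1, -88920)) = Add(Pow(155609, Rational(1, 2)), 88920) = Add(88920, Pow(155609, Rational(1, 2)))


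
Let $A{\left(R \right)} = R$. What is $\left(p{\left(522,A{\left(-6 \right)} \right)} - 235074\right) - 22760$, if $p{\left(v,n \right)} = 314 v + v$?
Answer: $-93404$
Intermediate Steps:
$p{\left(v,n \right)} = 315 v$
$\left(p{\left(522,A{\left(-6 \right)} \right)} - 235074\right) - 22760 = \left(315 \cdot 522 - 235074\right) - 22760 = \left(164430 - 235074\right) - 22760 = -70644 - 22760 = -93404$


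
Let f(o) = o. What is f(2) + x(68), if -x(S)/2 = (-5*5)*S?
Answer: 3402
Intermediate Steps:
x(S) = 50*S (x(S) = -2*(-5*5)*S = -(-50)*S = 50*S)
f(2) + x(68) = 2 + 50*68 = 2 + 3400 = 3402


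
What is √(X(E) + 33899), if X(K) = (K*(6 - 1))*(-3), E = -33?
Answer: √34394 ≈ 185.46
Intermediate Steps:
X(K) = -15*K (X(K) = (K*5)*(-3) = (5*K)*(-3) = -15*K)
√(X(E) + 33899) = √(-15*(-33) + 33899) = √(495 + 33899) = √34394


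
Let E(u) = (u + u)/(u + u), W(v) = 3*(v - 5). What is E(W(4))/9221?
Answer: 1/9221 ≈ 0.00010845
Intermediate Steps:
W(v) = -15 + 3*v (W(v) = 3*(-5 + v) = -15 + 3*v)
E(u) = 1 (E(u) = (2*u)/((2*u)) = (2*u)*(1/(2*u)) = 1)
E(W(4))/9221 = 1/9221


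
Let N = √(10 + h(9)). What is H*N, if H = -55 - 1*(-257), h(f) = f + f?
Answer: 404*√7 ≈ 1068.9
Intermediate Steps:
h(f) = 2*f
H = 202 (H = -55 + 257 = 202)
N = 2*√7 (N = √(10 + 2*9) = √(10 + 18) = √28 = 2*√7 ≈ 5.2915)
H*N = 202*(2*√7) = 404*√7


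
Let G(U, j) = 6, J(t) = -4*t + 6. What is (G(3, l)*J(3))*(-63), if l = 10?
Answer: 2268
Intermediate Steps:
J(t) = 6 - 4*t
(G(3, l)*J(3))*(-63) = (6*(6 - 4*3))*(-63) = (6*(6 - 12))*(-63) = (6*(-6))*(-63) = -36*(-63) = 2268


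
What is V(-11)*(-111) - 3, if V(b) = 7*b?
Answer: 8544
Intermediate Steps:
V(-11)*(-111) - 3 = (7*(-11))*(-111) - 3 = -77*(-111) - 3 = 8547 - 3 = 8544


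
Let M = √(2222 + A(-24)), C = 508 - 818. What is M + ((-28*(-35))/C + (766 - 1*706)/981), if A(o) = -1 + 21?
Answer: -31426/10137 + √2242 ≈ 44.250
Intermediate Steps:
A(o) = 20
C = -310
M = √2242 (M = √(2222 + 20) = √2242 ≈ 47.350)
M + ((-28*(-35))/C + (766 - 1*706)/981) = √2242 + (-28*(-35)/(-310) + (766 - 1*706)/981) = √2242 + (980*(-1/310) + (766 - 706)*(1/981)) = √2242 + (-98/31 + 60*(1/981)) = √2242 + (-98/31 + 20/327) = √2242 - 31426/10137 = -31426/10137 + √2242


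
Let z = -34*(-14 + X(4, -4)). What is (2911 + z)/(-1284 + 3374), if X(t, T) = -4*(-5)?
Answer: 2707/2090 ≈ 1.2952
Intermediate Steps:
X(t, T) = 20
z = -204 (z = -34*(-14 + 20) = -34*6 = -204)
(2911 + z)/(-1284 + 3374) = (2911 - 204)/(-1284 + 3374) = 2707/2090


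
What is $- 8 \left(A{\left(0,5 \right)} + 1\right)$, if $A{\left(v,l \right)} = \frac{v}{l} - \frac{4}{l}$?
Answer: $- \frac{8}{5} \approx -1.6$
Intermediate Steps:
$A{\left(v,l \right)} = - \frac{4}{l} + \frac{v}{l}$
$- 8 \left(A{\left(0,5 \right)} + 1\right) = - 8 \left(\frac{-4 + 0}{5} + 1\right) = - 8 \left(\frac{1}{5} \left(-4\right) + 1\right) = - 8 \left(- \frac{4}{5} + 1\right) = \left(-8\right) \frac{1}{5} = - \frac{8}{5}$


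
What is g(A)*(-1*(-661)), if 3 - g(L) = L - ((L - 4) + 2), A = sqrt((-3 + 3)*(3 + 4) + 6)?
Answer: 661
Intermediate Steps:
A = sqrt(6) (A = sqrt(0*7 + 6) = sqrt(0 + 6) = sqrt(6) ≈ 2.4495)
g(L) = 1 (g(L) = 3 - (L - ((L - 4) + 2)) = 3 - (L - ((-4 + L) + 2)) = 3 - (L - (-2 + L)) = 3 - (L + (2 - L)) = 3 - 1*2 = 3 - 2 = 1)
g(A)*(-1*(-661)) = 1*(-1*(-661)) = 1*661 = 661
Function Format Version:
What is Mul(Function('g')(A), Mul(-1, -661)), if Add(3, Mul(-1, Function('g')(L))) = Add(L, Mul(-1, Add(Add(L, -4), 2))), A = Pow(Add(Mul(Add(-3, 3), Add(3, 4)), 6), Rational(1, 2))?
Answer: 661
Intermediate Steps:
A = Pow(6, Rational(1, 2)) (A = Pow(Add(Mul(0, 7), 6), Rational(1, 2)) = Pow(Add(0, 6), Rational(1, 2)) = Pow(6, Rational(1, 2)) ≈ 2.4495)
Function('g')(L) = 1 (Function('g')(L) = Add(3, Mul(-1, Add(L, Mul(-1, Add(Add(L, -4), 2))))) = Add(3, Mul(-1, Add(L, Mul(-1, Add(Add(-4, L), 2))))) = Add(3, Mul(-1, Add(L, Mul(-1, Add(-2, L))))) = Add(3, Mul(-1, Add(L, Add(2, Mul(-1, L))))) = Add(3, Mul(-1, 2)) = Add(3, -2) = 1)
Mul(Function('g')(A), Mul(-1, -661)) = Mul(1, Mul(-1, -661)) = Mul(1, 661) = 661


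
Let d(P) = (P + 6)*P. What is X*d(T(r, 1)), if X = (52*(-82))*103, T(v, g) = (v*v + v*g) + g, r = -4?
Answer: -108480424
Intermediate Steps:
T(v, g) = g + v**2 + g*v (T(v, g) = (v**2 + g*v) + g = g + v**2 + g*v)
d(P) = P*(6 + P) (d(P) = (6 + P)*P = P*(6 + P))
X = -439192 (X = -4264*103 = -439192)
X*d(T(r, 1)) = -439192*(1 + (-4)**2 + 1*(-4))*(6 + (1 + (-4)**2 + 1*(-4))) = -439192*(1 + 16 - 4)*(6 + (1 + 16 - 4)) = -5709496*(6 + 13) = -5709496*19 = -439192*247 = -108480424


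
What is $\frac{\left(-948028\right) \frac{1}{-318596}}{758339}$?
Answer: $\frac{237007}{60400943011} \approx 3.9239 \cdot 10^{-6}$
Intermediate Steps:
$\frac{\left(-948028\right) \frac{1}{-318596}}{758339} = \left(-948028\right) \left(- \frac{1}{318596}\right) \frac{1}{758339} = \frac{237007}{79649} \cdot \frac{1}{758339} = \frac{237007}{60400943011}$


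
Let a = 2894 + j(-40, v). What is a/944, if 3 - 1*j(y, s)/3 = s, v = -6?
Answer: 2921/944 ≈ 3.0943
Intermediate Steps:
j(y, s) = 9 - 3*s
a = 2921 (a = 2894 + (9 - 3*(-6)) = 2894 + (9 + 18) = 2894 + 27 = 2921)
a/944 = 2921/944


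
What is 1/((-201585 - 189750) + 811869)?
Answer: 1/420534 ≈ 2.3779e-6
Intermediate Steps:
1/((-201585 - 189750) + 811869) = 1/(-391335 + 811869) = 1/420534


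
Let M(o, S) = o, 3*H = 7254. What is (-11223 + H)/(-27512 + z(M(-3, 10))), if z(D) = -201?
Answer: 8805/27713 ≈ 0.31772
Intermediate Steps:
H = 2418 (H = (⅓)*7254 = 2418)
(-11223 + H)/(-27512 + z(M(-3, 10))) = (-11223 + 2418)/(-27512 - 201) = -8805/(-27713) = -8805*(-1/27713) = 8805/27713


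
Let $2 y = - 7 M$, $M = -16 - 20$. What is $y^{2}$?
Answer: $15876$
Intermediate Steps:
$M = -36$ ($M = -16 - 20 = -36$)
$y = 126$ ($y = \frac{\left(-7\right) \left(-36\right)}{2} = \frac{1}{2} \cdot 252 = 126$)
$y^{2} = 126^{2} = 15876$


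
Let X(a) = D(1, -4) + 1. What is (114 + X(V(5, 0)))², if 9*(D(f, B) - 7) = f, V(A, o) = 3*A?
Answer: 1207801/81 ≈ 14911.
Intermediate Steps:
D(f, B) = 7 + f/9
X(a) = 73/9 (X(a) = (7 + (⅑)*1) + 1 = (7 + ⅑) + 1 = 64/9 + 1 = 73/9)
(114 + X(V(5, 0)))² = (114 + 73/9)² = (1099/9)² = 1207801/81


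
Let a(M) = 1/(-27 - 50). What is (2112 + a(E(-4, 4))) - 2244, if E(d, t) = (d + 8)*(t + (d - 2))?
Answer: -10165/77 ≈ -132.01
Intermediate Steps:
E(d, t) = (8 + d)*(-2 + d + t) (E(d, t) = (8 + d)*(t + (-2 + d)) = (8 + d)*(-2 + d + t))
a(M) = -1/77 (a(M) = 1/(-77) = -1/77)
(2112 + a(E(-4, 4))) - 2244 = (2112 - 1/77) - 2244 = 162623/77 - 2244 = -10165/77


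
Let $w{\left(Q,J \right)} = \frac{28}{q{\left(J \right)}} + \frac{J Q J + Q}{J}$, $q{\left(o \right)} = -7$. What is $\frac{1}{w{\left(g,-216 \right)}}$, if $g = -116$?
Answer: $\frac{54}{1352837} \approx 3.9916 \cdot 10^{-5}$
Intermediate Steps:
$w{\left(Q,J \right)} = -4 + \frac{Q + Q J^{2}}{J}$ ($w{\left(Q,J \right)} = \frac{28}{-7} + \frac{J Q J + Q}{J} = 28 \left(- \frac{1}{7}\right) + \frac{Q J^{2} + Q}{J} = -4 + \frac{Q + Q J^{2}}{J}$)
$\frac{1}{w{\left(g,-216 \right)}} = \frac{1}{-4 - -25056 - \frac{116}{-216}} = \frac{1}{-4 + 25056 - - \frac{29}{54}} = \frac{1}{-4 + 25056 + \frac{29}{54}} = \frac{1}{\frac{1352837}{54}} = \frac{54}{1352837}$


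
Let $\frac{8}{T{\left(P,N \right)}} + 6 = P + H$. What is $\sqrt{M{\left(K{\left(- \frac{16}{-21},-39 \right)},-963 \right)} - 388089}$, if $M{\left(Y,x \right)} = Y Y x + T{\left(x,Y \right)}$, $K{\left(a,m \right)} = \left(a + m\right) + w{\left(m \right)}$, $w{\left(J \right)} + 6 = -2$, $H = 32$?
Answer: $\frac{2 i \sqrt{26317197250129}}{6559} \approx 1564.3 i$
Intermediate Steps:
$w{\left(J \right)} = -8$ ($w{\left(J \right)} = -6 - 2 = -8$)
$T{\left(P,N \right)} = \frac{8}{26 + P}$ ($T{\left(P,N \right)} = \frac{8}{-6 + \left(P + 32\right)} = \frac{8}{-6 + \left(32 + P\right)} = \frac{8}{26 + P}$)
$K{\left(a,m \right)} = -8 + a + m$ ($K{\left(a,m \right)} = \left(a + m\right) - 8 = -8 + a + m$)
$M{\left(Y,x \right)} = \frac{8}{26 + x} + x Y^{2}$ ($M{\left(Y,x \right)} = Y Y x + \frac{8}{26 + x} = Y^{2} x + \frac{8}{26 + x} = x Y^{2} + \frac{8}{26 + x} = \frac{8}{26 + x} + x Y^{2}$)
$\sqrt{M{\left(K{\left(- \frac{16}{-21},-39 \right)},-963 \right)} - 388089} = \sqrt{\frac{8 - 963 \left(-8 - \frac{16}{-21} - 39\right)^{2} \left(26 - 963\right)}{26 - 963} - 388089} = \sqrt{\frac{8 - 963 \left(-8 - - \frac{16}{21} - 39\right)^{2} \left(-937\right)}{-937} - 388089} = \sqrt{- \frac{8 - 963 \left(-8 + \frac{16}{21} - 39\right)^{2} \left(-937\right)}{937} - 388089} = \sqrt{- \frac{8 - 963 \left(- \frac{971}{21}\right)^{2} \left(-937\right)}{937} - 388089} = \sqrt{- \frac{8 - \frac{100883987}{49} \left(-937\right)}{937} - 388089} = \sqrt{- \frac{8 + \frac{94528295819}{49}}{937} - 388089} = \sqrt{\left(- \frac{1}{937}\right) \frac{94528296211}{49} - 388089} = \sqrt{- \frac{94528296211}{45913} - 388089} = \sqrt{- \frac{112346626468}{45913}} = \frac{2 i \sqrt{26317197250129}}{6559}$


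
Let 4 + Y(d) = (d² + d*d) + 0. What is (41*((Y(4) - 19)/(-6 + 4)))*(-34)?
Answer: 6273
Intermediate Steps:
Y(d) = -4 + 2*d² (Y(d) = -4 + ((d² + d*d) + 0) = -4 + ((d² + d²) + 0) = -4 + (2*d² + 0) = -4 + 2*d²)
(41*((Y(4) - 19)/(-6 + 4)))*(-34) = (41*(((-4 + 2*4²) - 19)/(-6 + 4)))*(-34) = (41*(((-4 + 2*16) - 19)/(-2)))*(-34) = (41*(((-4 + 32) - 19)*(-½)))*(-34) = (41*((28 - 19)*(-½)))*(-34) = (41*(9*(-½)))*(-34) = (41*(-9/2))*(-34) = -369/2*(-34) = 6273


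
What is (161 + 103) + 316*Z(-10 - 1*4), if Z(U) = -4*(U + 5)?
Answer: 11640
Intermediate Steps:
Z(U) = -20 - 4*U (Z(U) = -4*(5 + U) = -20 - 4*U)
(161 + 103) + 316*Z(-10 - 1*4) = (161 + 103) + 316*(-20 - 4*(-10 - 1*4)) = 264 + 316*(-20 - 4*(-10 - 4)) = 264 + 316*(-20 - 4*(-14)) = 264 + 316*(-20 + 56) = 264 + 316*36 = 264 + 11376 = 11640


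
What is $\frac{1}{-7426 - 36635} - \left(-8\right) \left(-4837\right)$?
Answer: $- \frac{1704984457}{44061} \approx -38696.0$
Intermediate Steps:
$\frac{1}{-7426 - 36635} - \left(-8\right) \left(-4837\right) = \frac{1}{-44061} - 38696 = - \frac{1}{44061} - 38696 = - \frac{1704984457}{44061}$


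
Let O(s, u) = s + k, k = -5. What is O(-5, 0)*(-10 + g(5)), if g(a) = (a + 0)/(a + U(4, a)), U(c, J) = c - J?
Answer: 175/2 ≈ 87.500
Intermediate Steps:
g(a) = a/4 (g(a) = (a + 0)/(a + (4 - a)) = a/4)
O(s, u) = -5 + s (O(s, u) = s - 5 = -5 + s)
O(-5, 0)*(-10 + g(5)) = (-5 - 5)*(-10 + (1/4)*5) = -10*(-10 + 5/4) = -10*(-35/4) = 175/2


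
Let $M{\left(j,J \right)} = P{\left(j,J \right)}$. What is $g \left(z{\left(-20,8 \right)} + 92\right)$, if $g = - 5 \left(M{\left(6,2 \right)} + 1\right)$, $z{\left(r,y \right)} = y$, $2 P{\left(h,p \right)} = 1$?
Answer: $-750$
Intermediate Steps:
$P{\left(h,p \right)} = \frac{1}{2}$ ($P{\left(h,p \right)} = \frac{1}{2} \cdot 1 = \frac{1}{2}$)
$M{\left(j,J \right)} = \frac{1}{2}$
$g = - \frac{15}{2}$ ($g = - 5 \left(\frac{1}{2} + 1\right) = \left(-5\right) \frac{3}{2} = - \frac{15}{2} \approx -7.5$)
$g \left(z{\left(-20,8 \right)} + 92\right) = - \frac{15 \left(8 + 92\right)}{2} = \left(- \frac{15}{2}\right) 100 = -750$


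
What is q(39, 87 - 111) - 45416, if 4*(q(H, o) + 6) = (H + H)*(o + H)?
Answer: -90259/2 ≈ -45130.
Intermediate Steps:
q(H, o) = -6 + H*(H + o)/2 (q(H, o) = -6 + ((H + H)*(o + H))/4 = -6 + ((2*H)*(H + o))/4 = -6 + (2*H*(H + o))/4 = -6 + H*(H + o)/2)
q(39, 87 - 111) - 45416 = (-6 + (½)*39² + (½)*39*(87 - 111)) - 45416 = (-6 + (½)*1521 + (½)*39*(-24)) - 45416 = (-6 + 1521/2 - 468) - 45416 = 573/2 - 45416 = -90259/2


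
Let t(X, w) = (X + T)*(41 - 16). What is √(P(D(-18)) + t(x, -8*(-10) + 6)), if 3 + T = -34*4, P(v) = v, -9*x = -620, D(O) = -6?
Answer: I*√15829/3 ≈ 41.938*I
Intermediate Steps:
x = 620/9 (x = -⅑*(-620) = 620/9 ≈ 68.889)
T = -139 (T = -3 - 34*4 = -3 - 136 = -139)
t(X, w) = -3475 + 25*X (t(X, w) = (X - 139)*(41 - 16) = (-139 + X)*25 = -3475 + 25*X)
√(P(D(-18)) + t(x, -8*(-10) + 6)) = √(-6 + (-3475 + 25*(620/9))) = √(-6 + (-3475 + 15500/9)) = √(-6 - 15775/9) = √(-15829/9) = I*√15829/3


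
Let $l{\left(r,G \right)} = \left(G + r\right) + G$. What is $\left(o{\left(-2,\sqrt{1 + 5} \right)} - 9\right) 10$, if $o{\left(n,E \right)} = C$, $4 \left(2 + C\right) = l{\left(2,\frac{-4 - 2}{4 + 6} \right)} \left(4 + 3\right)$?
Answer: $-96$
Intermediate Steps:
$l{\left(r,G \right)} = r + 2 G$
$C = - \frac{3}{5}$ ($C = -2 + \frac{\left(2 + 2 \frac{-4 - 2}{4 + 6}\right) \left(4 + 3\right)}{4} = -2 + \frac{\left(2 + 2 \left(- \frac{6}{10}\right)\right) 7}{4} = -2 + \frac{\left(2 + 2 \left(\left(-6\right) \frac{1}{10}\right)\right) 7}{4} = -2 + \frac{\left(2 + 2 \left(- \frac{3}{5}\right)\right) 7}{4} = -2 + \frac{\left(2 - \frac{6}{5}\right) 7}{4} = -2 + \frac{\frac{4}{5} \cdot 7}{4} = -2 + \frac{1}{4} \cdot \frac{28}{5} = -2 + \frac{7}{5} = - \frac{3}{5} \approx -0.6$)
$o{\left(n,E \right)} = - \frac{3}{5}$
$\left(o{\left(-2,\sqrt{1 + 5} \right)} - 9\right) 10 = \left(- \frac{3}{5} - 9\right) 10 = \left(- \frac{48}{5}\right) 10 = -96$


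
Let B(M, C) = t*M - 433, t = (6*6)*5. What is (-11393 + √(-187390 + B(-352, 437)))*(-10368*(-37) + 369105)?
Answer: -8575750353 + 752721*I*√251183 ≈ -8.5758e+9 + 3.7725e+8*I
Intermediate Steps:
t = 180 (t = 36*5 = 180)
B(M, C) = -433 + 180*M (B(M, C) = 180*M - 433 = -433 + 180*M)
(-11393 + √(-187390 + B(-352, 437)))*(-10368*(-37) + 369105) = (-11393 + √(-187390 + (-433 + 180*(-352))))*(-10368*(-37) + 369105) = (-11393 + √(-187390 + (-433 - 63360)))*(383616 + 369105) = (-11393 + √(-187390 - 63793))*752721 = (-11393 + √(-251183))*752721 = (-11393 + I*√251183)*752721 = -8575750353 + 752721*I*√251183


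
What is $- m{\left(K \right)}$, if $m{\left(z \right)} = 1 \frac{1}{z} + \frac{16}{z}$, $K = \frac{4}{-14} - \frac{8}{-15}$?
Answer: $- \frac{1785}{26} \approx -68.654$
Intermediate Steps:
$K = \frac{26}{105}$ ($K = 4 \left(- \frac{1}{14}\right) - - \frac{8}{15} = - \frac{2}{7} + \frac{8}{15} = \frac{26}{105} \approx 0.24762$)
$m{\left(z \right)} = \frac{17}{z}$ ($m{\left(z \right)} = \frac{1}{z} + \frac{16}{z} = \frac{17}{z}$)
$- m{\left(K \right)} = - \frac{17}{\frac{26}{105}} = - \frac{17 \cdot 105}{26} = \left(-1\right) \frac{1785}{26} = - \frac{1785}{26}$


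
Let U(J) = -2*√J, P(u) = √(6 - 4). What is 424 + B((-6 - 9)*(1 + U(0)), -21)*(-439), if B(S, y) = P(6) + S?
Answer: 7009 - 439*√2 ≈ 6388.2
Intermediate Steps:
P(u) = √2
B(S, y) = S + √2 (B(S, y) = √2 + S = S + √2)
424 + B((-6 - 9)*(1 + U(0)), -21)*(-439) = 424 + ((-6 - 9)*(1 - 2*√0) + √2)*(-439) = 424 + (-15*(1 - 2*0) + √2)*(-439) = 424 + (-15*(1 + 0) + √2)*(-439) = 424 + (-15*1 + √2)*(-439) = 424 + (-15 + √2)*(-439) = 424 + (6585 - 439*√2) = 7009 - 439*√2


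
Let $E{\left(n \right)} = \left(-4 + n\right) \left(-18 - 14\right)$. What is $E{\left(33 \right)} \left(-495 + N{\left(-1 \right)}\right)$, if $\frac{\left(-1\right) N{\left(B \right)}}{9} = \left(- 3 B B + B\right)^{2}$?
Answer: $592992$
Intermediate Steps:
$E{\left(n \right)} = 128 - 32 n$ ($E{\left(n \right)} = \left(-4 + n\right) \left(-32\right) = 128 - 32 n$)
$N{\left(B \right)} = - 9 \left(B - 3 B^{2}\right)^{2}$ ($N{\left(B \right)} = - 9 \left(- 3 B B + B\right)^{2} = - 9 \left(- 3 B^{2} + B\right)^{2} = - 9 \left(B - 3 B^{2}\right)^{2}$)
$E{\left(33 \right)} \left(-495 + N{\left(-1 \right)}\right) = \left(128 - 1056\right) \left(-495 - 9 \left(-1\right)^{2} \left(-1 + 3 \left(-1\right)\right)^{2}\right) = \left(128 - 1056\right) \left(-495 - 9 \left(-1 - 3\right)^{2}\right) = - 928 \left(-495 - 9 \left(-4\right)^{2}\right) = - 928 \left(-495 - 9 \cdot 16\right) = - 928 \left(-495 - 144\right) = \left(-928\right) \left(-639\right) = 592992$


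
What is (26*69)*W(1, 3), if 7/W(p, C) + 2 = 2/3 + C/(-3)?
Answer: -5382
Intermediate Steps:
W(p, C) = 7/(-4/3 - C/3) (W(p, C) = 7/(-2 + (2/3 + C/(-3))) = 7/(-2 + (2*(1/3) + C*(-1/3))) = 7/(-2 + (2/3 - C/3)) = 7/(-4/3 - C/3))
(26*69)*W(1, 3) = (26*69)*(-21/(4 + 3)) = 1794*(-21/7) = 1794*(-21*1/7) = 1794*(-3) = -5382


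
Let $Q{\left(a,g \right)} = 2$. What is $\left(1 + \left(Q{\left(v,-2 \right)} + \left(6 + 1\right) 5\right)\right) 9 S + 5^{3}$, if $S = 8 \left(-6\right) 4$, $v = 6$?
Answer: $-65539$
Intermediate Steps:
$S = -192$ ($S = \left(-48\right) 4 = -192$)
$\left(1 + \left(Q{\left(v,-2 \right)} + \left(6 + 1\right) 5\right)\right) 9 S + 5^{3} = \left(1 + \left(2 + \left(6 + 1\right) 5\right)\right) 9 \left(-192\right) + 5^{3} = \left(1 + \left(2 + 7 \cdot 5\right)\right) 9 \left(-192\right) + 125 = \left(1 + \left(2 + 35\right)\right) 9 \left(-192\right) + 125 = \left(1 + 37\right) 9 \left(-192\right) + 125 = 38 \cdot 9 \left(-192\right) + 125 = 342 \left(-192\right) + 125 = -65664 + 125 = -65539$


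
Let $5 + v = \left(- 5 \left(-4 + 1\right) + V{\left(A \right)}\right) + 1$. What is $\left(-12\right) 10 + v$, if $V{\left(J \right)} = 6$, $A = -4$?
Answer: $-103$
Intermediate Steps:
$v = 17$ ($v = -5 - \left(-7 + 5 \left(-4 + 1\right)\right) = -5 + \left(\left(\left(-5\right) \left(-3\right) + 6\right) + 1\right) = -5 + \left(\left(15 + 6\right) + 1\right) = -5 + \left(21 + 1\right) = -5 + 22 = 17$)
$\left(-12\right) 10 + v = \left(-12\right) 10 + 17 = -120 + 17 = -103$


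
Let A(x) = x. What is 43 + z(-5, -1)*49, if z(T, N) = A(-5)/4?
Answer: -73/4 ≈ -18.250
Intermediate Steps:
z(T, N) = -5/4
43 + z(-5, -1)*49 = 43 - 5/4*49 = 43 - 245/4 = -73/4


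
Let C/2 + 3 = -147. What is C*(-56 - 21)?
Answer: 23100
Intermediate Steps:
C = -300 (C = -6 + 2*(-147) = -6 - 294 = -300)
C*(-56 - 21) = -300*(-56 - 21) = -300*(-77) = 23100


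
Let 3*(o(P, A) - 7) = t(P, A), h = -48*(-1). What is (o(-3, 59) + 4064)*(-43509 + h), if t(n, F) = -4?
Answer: -176871783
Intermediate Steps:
h = 48
o(P, A) = 17/3 (o(P, A) = 7 + (1/3)*(-4) = 7 - 4/3 = 17/3)
(o(-3, 59) + 4064)*(-43509 + h) = (17/3 + 4064)*(-43509 + 48) = (12209/3)*(-43461) = -176871783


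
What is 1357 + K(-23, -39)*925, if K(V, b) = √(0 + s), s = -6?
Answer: 1357 + 925*I*√6 ≈ 1357.0 + 2265.8*I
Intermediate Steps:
K(V, b) = I*√6 (K(V, b) = √(0 - 6) = √(-6) = I*√6)
1357 + K(-23, -39)*925 = 1357 + (I*√6)*925 = 1357 + 925*I*√6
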